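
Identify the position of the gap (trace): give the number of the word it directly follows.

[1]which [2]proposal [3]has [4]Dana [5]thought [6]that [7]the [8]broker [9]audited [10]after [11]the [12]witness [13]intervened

9

The displaced element is "which proposal" (word 2).
It is linked across 1 clause boundary (that).
It functions as the direct object of "audited", so the gap sits immediately after word 9 ("audited").
Base order: Dana has thought that the broker audited which proposal after the witness intervened.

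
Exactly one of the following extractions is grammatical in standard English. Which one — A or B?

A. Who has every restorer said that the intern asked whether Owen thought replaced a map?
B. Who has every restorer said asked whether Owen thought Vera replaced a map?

In A, the wh-phrase is extracted from inside a wh-island (introduced by "whether"), which blocks movement.
In B, the extraction path crosses only that-complement boundaries, which are transparent.
So B is grammatical.

B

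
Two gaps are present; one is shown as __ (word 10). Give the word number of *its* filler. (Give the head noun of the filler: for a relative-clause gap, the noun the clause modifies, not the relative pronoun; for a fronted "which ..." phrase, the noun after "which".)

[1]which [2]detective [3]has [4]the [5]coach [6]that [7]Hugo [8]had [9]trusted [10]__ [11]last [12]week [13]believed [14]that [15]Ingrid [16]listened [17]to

5

The marked gap is inside the relative clause, the direct object of "trusted".
Its filler is the head noun "coach" (via "that"), at word 5.
(The other dependency links word 2 to a gap after word 17.)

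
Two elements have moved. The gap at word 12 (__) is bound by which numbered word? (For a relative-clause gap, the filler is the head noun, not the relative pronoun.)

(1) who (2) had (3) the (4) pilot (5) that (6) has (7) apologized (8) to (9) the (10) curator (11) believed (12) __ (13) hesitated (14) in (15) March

The marked gap is the subject of "hesitated".
Its filler is the fronted wh-phrase "who", at word 1.
(The other dependency links word 4 to a gap after word 5.)

1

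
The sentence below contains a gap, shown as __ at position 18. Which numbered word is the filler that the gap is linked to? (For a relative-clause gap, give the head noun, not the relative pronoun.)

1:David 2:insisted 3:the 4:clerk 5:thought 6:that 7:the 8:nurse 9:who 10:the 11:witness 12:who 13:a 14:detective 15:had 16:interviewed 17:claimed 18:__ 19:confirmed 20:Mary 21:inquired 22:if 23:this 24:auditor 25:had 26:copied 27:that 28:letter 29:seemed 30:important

The gap at 18 is the subject of "confirmed", inside a relative clause.
The relative pronoun is "who" (word 9); it is bound by the head noun immediately before it.
Its filler is the head noun "nurse", at word 8.

8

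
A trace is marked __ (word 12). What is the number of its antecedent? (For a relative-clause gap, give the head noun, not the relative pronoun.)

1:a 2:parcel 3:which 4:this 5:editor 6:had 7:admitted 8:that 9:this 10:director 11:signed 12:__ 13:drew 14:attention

The gap at 12 is the object of "signed", inside a relative clause.
The relative pronoun is "which" (word 3); it is bound by the head noun immediately before it.
Its filler is the head noun "parcel", at word 2.

2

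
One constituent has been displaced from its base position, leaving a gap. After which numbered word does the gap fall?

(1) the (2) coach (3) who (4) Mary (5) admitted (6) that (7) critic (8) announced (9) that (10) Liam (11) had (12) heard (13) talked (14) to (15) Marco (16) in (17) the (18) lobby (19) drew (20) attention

The displaced element is "the coach" (word 2).
It is linked across 3 clause boundaries (Ø → that → Ø).
It functions as the subject of "talked", so the gap sits immediately after word 12 ("heard").
Base order: Mary admitted that critic announced that Liam had heard that the coach talked to Marco in the lobby.

12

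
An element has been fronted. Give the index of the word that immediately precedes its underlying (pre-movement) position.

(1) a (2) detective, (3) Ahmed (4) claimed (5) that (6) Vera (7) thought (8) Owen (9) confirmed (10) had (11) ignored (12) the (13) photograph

The displaced element is "a detective" (word 2).
It is linked across 3 clause boundaries (that → Ø → Ø).
It functions as the subject of "ignored", so the gap sits immediately after word 9 ("confirmed").
Base order: Ahmed claimed that Vera thought Owen confirmed a detective had ignored the photograph.

9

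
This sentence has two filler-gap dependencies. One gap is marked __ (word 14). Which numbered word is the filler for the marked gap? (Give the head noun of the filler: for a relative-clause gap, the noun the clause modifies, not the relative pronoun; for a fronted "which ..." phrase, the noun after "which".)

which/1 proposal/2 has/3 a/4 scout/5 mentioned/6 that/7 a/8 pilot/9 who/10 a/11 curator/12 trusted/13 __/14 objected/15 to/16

The marked gap is inside the relative clause, the direct object of "trusted".
Its filler is the head noun "pilot" (via "who"), at word 9.
(The other dependency links word 2 to a gap after word 16.)

9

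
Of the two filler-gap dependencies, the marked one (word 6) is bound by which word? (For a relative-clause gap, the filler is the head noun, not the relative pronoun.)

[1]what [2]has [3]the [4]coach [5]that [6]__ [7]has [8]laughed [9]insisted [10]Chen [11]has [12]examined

The marked gap is inside the relative clause, the subject of "laughed".
Its filler is the head noun "coach" (via "that"), at word 4.
(The other dependency links word 1 to a gap after word 12.)

4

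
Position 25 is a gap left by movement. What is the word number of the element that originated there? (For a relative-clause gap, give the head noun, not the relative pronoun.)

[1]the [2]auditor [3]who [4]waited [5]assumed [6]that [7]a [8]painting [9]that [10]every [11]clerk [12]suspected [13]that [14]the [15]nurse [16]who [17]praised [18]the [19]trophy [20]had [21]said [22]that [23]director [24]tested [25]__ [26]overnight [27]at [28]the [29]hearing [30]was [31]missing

The gap at 25 is the object of "tested", inside a relative clause.
The relative pronoun is "that" (word 9); it is bound by the head noun immediately before it.
Its filler is the head noun "painting", at word 8.

8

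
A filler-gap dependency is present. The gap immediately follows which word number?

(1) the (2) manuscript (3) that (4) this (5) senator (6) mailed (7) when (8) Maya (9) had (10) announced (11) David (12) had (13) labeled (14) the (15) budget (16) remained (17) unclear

6

The displaced element is "the manuscript" (word 2).
It functions as the direct object of "mailed", so the gap sits immediately after word 6 ("mailed").
Base order: This senator mailed the manuscript when Maya had announced David had labeled the budget.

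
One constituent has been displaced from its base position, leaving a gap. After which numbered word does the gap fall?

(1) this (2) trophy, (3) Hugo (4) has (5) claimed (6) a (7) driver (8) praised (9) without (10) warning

8

The displaced element is "this trophy" (word 2).
It is linked across 1 clause boundary (Ø).
It functions as the direct object of "praised", so the gap sits immediately after word 8 ("praised").
Base order: Hugo has claimed a driver praised this trophy without warning.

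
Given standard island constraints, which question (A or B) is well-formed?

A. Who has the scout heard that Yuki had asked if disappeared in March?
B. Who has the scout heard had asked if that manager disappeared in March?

B

In A, the wh-phrase is extracted from inside a wh-island (introduced by "if"), which blocks movement.
In B, the extraction path crosses only that-complement boundaries, which are transparent.
So B is grammatical.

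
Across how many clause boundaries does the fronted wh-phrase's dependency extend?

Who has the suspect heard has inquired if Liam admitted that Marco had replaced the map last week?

"who" is extracted from the subject of "inquired".
Boundaries crossed, outermost first: [Ø] — 1 in total.

1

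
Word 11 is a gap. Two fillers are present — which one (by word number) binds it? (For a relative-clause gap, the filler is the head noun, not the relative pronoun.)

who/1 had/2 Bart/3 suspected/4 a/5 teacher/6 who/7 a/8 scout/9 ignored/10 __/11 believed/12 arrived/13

6

The marked gap is inside the relative clause, the direct object of "ignored".
Its filler is the head noun "teacher" (via "who"), at word 6.
(The other dependency links word 1 to a gap after word 12.)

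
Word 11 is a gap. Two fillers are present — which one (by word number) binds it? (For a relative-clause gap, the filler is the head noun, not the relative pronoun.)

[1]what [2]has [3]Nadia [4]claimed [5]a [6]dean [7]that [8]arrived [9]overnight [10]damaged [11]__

1

The marked gap is the direct object of "damaged".
Its filler is the fronted wh-phrase "what", at word 1.
(The other dependency links word 6 to a gap after word 7.)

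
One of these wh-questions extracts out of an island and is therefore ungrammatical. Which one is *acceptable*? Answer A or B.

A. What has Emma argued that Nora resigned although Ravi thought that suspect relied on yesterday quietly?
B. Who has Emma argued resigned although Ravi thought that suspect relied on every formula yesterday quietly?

B

In A, the wh-phrase is extracted from inside an adjunct island (introduced by "although"), which blocks movement.
In B, the extraction path crosses only that-complement boundaries, which are transparent.
So B is grammatical.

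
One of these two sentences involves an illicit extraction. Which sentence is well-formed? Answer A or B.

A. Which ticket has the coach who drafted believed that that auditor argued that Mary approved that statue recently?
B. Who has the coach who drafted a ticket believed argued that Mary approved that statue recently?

In A, the wh-phrase is extracted from inside a complex-NP island (relative clause) (introduced by "who"), which blocks movement.
In B, the extraction path crosses only that-complement boundaries, which are transparent.
So B is grammatical.

B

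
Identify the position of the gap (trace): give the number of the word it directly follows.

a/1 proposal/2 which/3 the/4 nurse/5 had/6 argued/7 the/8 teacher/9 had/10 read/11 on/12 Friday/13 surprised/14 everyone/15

11

The displaced element is "a proposal" (word 2).
It is linked across 1 clause boundary (Ø).
It functions as the direct object of "read", so the gap sits immediately after word 11 ("read").
Base order: The nurse had argued the teacher had read a proposal on Friday.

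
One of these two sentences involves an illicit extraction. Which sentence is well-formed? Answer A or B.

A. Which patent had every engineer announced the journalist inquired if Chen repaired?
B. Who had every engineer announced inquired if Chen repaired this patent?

In A, the wh-phrase is extracted from inside a wh-island (introduced by "if"), which blocks movement.
In B, the extraction path crosses only that-complement boundaries, which are transparent.
So B is grammatical.

B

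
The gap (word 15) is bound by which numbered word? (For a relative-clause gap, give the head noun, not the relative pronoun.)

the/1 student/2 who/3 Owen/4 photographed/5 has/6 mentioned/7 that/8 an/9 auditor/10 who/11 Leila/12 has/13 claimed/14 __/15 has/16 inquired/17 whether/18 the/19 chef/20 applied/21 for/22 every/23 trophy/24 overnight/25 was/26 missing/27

10

The gap at 15 is the subject of "inquired", inside a relative clause.
The relative pronoun is "who" (word 11); it is bound by the head noun immediately before it.
Its filler is the head noun "auditor", at word 10.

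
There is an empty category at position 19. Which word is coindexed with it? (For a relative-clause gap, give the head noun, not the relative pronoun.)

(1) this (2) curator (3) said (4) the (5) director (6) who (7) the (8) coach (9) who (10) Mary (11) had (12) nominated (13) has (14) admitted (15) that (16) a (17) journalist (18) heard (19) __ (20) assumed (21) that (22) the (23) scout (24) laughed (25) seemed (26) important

5

The gap at 19 is the subject of "assumed", inside a relative clause.
The relative pronoun is "who" (word 6); it is bound by the head noun immediately before it.
Its filler is the head noun "director", at word 5.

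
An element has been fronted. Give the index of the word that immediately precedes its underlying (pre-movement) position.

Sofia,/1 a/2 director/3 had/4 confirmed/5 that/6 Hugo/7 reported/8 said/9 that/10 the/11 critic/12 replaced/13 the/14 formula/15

8

The displaced element is "Sofia" (word 1).
It is linked across 2 clause boundaries (that → Ø).
It functions as the subject of "said", so the gap sits immediately after word 8 ("reported").
Base order: A director had confirmed that Hugo reported that Sofia said that the critic replaced the formula.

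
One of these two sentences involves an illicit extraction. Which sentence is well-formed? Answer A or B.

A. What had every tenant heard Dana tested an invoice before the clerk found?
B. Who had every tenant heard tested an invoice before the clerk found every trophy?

B

In A, the wh-phrase is extracted from inside an adjunct island (introduced by "before"), which blocks movement.
In B, the extraction path crosses only that-complement boundaries, which are transparent.
So B is grammatical.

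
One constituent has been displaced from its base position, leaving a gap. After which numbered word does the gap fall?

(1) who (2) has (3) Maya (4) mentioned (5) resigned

The displaced element is "who" (word 1).
It is linked across 1 clause boundary (Ø).
It functions as the subject of "resigned", so the gap sits immediately after word 4 ("mentioned").
Base order: Maya has mentioned that who resigned.

4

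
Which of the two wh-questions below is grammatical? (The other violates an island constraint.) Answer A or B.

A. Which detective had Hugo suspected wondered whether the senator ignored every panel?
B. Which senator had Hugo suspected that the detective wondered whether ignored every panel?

A

In B, the wh-phrase is extracted from inside a wh-island (introduced by "whether"), which blocks movement.
In A, the extraction path crosses only that-complement boundaries, which are transparent.
So A is grammatical.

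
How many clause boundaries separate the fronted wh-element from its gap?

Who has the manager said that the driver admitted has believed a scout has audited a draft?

2

"who" is extracted from the subject of "believed".
Boundaries crossed, outermost first: [that], [Ø] — 2 in total.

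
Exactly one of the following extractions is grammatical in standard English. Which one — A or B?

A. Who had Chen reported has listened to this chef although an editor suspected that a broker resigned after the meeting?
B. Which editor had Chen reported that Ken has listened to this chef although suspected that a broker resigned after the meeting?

A

In B, the wh-phrase is extracted from inside an adjunct island (introduced by "although"), which blocks movement.
In A, the extraction path crosses only that-complement boundaries, which are transparent.
So A is grammatical.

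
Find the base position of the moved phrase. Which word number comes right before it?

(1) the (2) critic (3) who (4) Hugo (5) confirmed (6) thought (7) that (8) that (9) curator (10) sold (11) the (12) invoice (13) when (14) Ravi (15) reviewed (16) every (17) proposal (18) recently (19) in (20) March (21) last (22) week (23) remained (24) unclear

5

The displaced element is "the critic" (word 2).
It is linked across 1 clause boundary (Ø).
It functions as the subject of "thought", so the gap sits immediately after word 5 ("confirmed").
Base order: Hugo confirmed that the critic thought that that curator sold the invoice when Ravi reviewed every proposal recently in March last week.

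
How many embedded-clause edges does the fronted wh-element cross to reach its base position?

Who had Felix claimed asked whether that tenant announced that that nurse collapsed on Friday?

1

"who" is extracted from the subject of "asked".
Boundaries crossed, outermost first: [Ø] — 1 in total.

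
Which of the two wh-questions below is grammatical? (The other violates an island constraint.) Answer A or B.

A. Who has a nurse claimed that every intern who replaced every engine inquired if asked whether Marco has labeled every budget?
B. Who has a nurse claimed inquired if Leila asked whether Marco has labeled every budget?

In A, the wh-phrase is extracted from inside a wh-island (introduced by "if"), which blocks movement.
In B, the extraction path crosses only that-complement boundaries, which are transparent.
So B is grammatical.

B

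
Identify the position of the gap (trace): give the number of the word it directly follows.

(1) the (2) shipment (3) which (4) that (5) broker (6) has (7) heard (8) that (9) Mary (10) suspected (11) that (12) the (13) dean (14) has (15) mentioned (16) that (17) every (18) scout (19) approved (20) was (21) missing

19

The displaced element is "the shipment" (word 2).
It is linked across 3 clause boundaries (that → that → that).
It functions as the direct object of "approved", so the gap sits immediately after word 19 ("approved").
Base order: That broker has heard that Mary suspected that the dean has mentioned that every scout approved the shipment.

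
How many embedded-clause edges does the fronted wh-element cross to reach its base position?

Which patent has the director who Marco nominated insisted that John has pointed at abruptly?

"which patent" is extracted from the PP object of "pointed".
Boundaries crossed, outermost first: [that] — 1 in total.

1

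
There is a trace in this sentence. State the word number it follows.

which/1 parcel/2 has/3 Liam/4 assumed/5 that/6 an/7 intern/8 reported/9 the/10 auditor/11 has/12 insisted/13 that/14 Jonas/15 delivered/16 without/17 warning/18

The displaced element is "which parcel" (word 2).
It is linked across 3 clause boundaries (that → Ø → that).
It functions as the direct object of "delivered", so the gap sits immediately after word 16 ("delivered").
Base order: Liam has assumed that an intern reported the auditor has insisted that Jonas delivered which parcel without warning.

16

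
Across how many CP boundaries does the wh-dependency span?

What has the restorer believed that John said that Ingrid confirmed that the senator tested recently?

"what" is extracted from the object of "tested".
Boundaries crossed, outermost first: [that], [that], [that] — 3 in total.

3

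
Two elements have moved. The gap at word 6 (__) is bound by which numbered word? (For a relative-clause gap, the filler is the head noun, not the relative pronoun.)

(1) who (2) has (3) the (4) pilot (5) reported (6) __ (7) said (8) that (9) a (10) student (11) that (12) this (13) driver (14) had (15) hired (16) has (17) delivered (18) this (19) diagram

1

The marked gap is the subject of "said".
Its filler is the fronted wh-phrase "who", at word 1.
(The other dependency links word 10 to a gap after word 15.)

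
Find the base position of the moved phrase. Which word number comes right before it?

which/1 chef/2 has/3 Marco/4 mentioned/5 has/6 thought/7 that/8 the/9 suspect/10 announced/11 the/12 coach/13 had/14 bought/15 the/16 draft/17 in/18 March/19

5

The displaced element is "which chef" (word 2).
It is linked across 1 clause boundary (Ø).
It functions as the subject of "thought", so the gap sits immediately after word 5 ("mentioned").
Base order: Marco has mentioned that which chef has thought that the suspect announced the coach had bought the draft in March.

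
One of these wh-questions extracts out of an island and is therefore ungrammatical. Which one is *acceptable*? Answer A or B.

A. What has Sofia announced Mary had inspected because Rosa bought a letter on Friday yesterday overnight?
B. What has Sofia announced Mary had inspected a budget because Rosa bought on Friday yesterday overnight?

A

In B, the wh-phrase is extracted from inside an adjunct island (introduced by "because"), which blocks movement.
In A, the extraction path crosses only that-complement boundaries, which are transparent.
So A is grammatical.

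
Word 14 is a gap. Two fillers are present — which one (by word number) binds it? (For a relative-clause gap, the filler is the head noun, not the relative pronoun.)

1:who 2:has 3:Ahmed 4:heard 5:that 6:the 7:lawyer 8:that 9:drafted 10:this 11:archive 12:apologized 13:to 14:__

The marked gap is the object of the preposition "to" of "apologized".
Its filler is the fronted wh-phrase "who", at word 1.
(The other dependency links word 7 to a gap after word 8.)

1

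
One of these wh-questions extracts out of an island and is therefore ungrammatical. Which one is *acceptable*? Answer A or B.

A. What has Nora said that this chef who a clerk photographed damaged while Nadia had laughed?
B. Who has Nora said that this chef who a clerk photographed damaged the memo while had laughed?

A

In B, the wh-phrase is extracted from inside an adjunct island (introduced by "while"), which blocks movement.
In A, the extraction path crosses only that-complement boundaries, which are transparent.
So A is grammatical.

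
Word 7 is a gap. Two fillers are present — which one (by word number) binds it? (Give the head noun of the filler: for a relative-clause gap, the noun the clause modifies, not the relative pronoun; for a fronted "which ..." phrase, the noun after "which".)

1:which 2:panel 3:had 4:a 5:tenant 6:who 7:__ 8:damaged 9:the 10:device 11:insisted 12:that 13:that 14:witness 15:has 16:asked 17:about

The marked gap is inside the relative clause, the subject of "damaged".
Its filler is the head noun "tenant" (via "who"), at word 5.
(The other dependency links word 2 to a gap after word 17.)

5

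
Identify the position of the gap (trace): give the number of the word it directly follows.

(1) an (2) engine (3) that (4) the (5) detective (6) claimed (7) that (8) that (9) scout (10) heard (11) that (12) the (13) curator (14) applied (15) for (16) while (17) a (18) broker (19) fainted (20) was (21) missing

15

The displaced element is "an engine" (word 2).
It is linked across 2 clause boundaries (that → that).
It functions as the object of the preposition "for" of "applied", so the gap sits immediately after word 15 ("for").
Base order: The detective claimed that that scout heard that the curator applied for an engine while a broker fainted.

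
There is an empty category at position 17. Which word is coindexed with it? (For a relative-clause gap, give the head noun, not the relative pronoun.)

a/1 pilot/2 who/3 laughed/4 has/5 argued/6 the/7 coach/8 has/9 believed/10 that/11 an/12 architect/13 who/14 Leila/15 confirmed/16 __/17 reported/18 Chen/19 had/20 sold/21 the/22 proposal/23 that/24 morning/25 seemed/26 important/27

13

The gap at 17 is the subject of "reported", inside a relative clause.
The relative pronoun is "who" (word 14); it is bound by the head noun immediately before it.
Its filler is the head noun "architect", at word 13.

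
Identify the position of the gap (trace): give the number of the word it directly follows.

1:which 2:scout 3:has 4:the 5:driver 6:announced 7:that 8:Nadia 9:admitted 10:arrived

The displaced element is "which scout" (word 2).
It is linked across 2 clause boundaries (that → Ø).
It functions as the subject of "arrived", so the gap sits immediately after word 9 ("admitted").
Base order: The driver has announced that Nadia admitted which scout arrived.

9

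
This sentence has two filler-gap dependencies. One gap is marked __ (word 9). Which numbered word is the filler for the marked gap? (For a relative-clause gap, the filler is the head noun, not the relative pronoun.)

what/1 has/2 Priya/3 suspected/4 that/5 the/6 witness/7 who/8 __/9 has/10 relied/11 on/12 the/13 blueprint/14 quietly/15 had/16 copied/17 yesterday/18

7

The marked gap is inside the relative clause, the subject of "relied".
Its filler is the head noun "witness" (via "who"), at word 7.
(The other dependency links word 1 to a gap after word 17.)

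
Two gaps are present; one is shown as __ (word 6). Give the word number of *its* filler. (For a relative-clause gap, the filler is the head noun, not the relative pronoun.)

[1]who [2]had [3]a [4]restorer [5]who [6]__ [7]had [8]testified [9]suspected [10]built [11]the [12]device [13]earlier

4

The marked gap is inside the relative clause, the subject of "testified".
Its filler is the head noun "restorer" (via "who"), at word 4.
(The other dependency links word 1 to a gap after word 9.)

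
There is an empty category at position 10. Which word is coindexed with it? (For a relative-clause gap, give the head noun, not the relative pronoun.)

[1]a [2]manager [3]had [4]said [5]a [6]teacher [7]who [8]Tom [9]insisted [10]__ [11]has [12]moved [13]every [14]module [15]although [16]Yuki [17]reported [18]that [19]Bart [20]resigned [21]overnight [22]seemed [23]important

The gap at 10 is the subject of "moved", inside a relative clause.
The relative pronoun is "who" (word 7); it is bound by the head noun immediately before it.
Its filler is the head noun "teacher", at word 6.

6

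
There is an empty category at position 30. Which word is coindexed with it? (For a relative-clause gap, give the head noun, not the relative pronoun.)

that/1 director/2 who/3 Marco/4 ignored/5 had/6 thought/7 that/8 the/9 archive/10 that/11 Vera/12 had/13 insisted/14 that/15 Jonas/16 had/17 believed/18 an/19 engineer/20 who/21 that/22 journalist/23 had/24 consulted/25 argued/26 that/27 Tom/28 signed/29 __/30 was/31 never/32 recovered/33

10

The gap at 30 is the object of "signed", inside a relative clause.
The relative pronoun is "that" (word 11); it is bound by the head noun immediately before it.
Its filler is the head noun "archive", at word 10.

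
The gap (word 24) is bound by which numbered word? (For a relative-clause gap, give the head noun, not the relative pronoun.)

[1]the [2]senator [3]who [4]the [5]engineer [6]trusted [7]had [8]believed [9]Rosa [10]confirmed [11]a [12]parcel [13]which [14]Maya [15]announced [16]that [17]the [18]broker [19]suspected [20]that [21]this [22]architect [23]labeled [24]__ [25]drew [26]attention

12

The gap at 24 is the object of "labeled", inside a relative clause.
The relative pronoun is "which" (word 13); it is bound by the head noun immediately before it.
Its filler is the head noun "parcel", at word 12.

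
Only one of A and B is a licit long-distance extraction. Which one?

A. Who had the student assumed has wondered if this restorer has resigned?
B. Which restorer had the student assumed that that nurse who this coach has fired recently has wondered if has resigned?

In B, the wh-phrase is extracted from inside a wh-island (introduced by "if"), which blocks movement.
In A, the extraction path crosses only that-complement boundaries, which are transparent.
So A is grammatical.

A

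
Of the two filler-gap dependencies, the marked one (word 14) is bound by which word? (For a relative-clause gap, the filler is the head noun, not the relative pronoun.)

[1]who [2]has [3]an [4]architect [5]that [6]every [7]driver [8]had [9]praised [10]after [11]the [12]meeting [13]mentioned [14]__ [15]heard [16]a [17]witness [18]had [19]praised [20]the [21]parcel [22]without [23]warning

1

The marked gap is the subject of "heard".
Its filler is the fronted wh-phrase "who", at word 1.
(The other dependency links word 4 to a gap after word 9.)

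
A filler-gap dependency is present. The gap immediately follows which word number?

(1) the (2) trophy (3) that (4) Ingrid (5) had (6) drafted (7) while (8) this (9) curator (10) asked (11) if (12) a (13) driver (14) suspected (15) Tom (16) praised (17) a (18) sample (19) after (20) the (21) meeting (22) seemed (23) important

The displaced element is "the trophy" (word 2).
It functions as the direct object of "drafted", so the gap sits immediately after word 6 ("drafted").
Base order: Ingrid had drafted the trophy while this curator asked if a driver suspected Tom praised a sample after the meeting.

6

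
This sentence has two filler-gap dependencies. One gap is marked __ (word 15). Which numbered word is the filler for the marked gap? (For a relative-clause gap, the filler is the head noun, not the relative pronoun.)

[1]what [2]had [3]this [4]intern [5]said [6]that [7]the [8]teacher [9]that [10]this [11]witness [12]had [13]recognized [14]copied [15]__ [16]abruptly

The marked gap is the direct object of "copied".
Its filler is the fronted wh-phrase "what", at word 1.
(The other dependency links word 8 to a gap after word 13.)

1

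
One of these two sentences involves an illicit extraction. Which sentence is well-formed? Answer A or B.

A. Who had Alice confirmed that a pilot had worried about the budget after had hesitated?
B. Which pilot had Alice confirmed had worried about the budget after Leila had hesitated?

In A, the wh-phrase is extracted from inside an adjunct island (introduced by "after"), which blocks movement.
In B, the extraction path crosses only that-complement boundaries, which are transparent.
So B is grammatical.

B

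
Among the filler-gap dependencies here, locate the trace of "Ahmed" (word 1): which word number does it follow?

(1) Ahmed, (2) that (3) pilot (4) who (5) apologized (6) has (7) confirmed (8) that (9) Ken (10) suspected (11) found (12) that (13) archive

10

The displaced element is "Ahmed" (word 1).
It is linked across 2 clause boundaries (that → Ø).
It functions as the subject of "found", so the gap sits immediately after word 10 ("suspected").
Base order: That pilot who apologized has confirmed that Ken suspected that Ahmed found that archive.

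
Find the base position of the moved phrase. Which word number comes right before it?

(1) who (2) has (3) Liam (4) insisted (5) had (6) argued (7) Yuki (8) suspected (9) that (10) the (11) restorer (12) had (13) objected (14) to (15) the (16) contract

4

The displaced element is "who" (word 1).
It is linked across 1 clause boundary (Ø).
It functions as the subject of "argued", so the gap sits immediately after word 4 ("insisted").
Base order: Liam has insisted who had argued Yuki suspected that the restorer had objected to the contract.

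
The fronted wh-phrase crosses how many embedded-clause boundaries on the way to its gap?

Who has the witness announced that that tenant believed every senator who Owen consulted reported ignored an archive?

3

"who" is extracted from the subject of "ignored".
Boundaries crossed, outermost first: [that], [Ø], [Ø] — 3 in total.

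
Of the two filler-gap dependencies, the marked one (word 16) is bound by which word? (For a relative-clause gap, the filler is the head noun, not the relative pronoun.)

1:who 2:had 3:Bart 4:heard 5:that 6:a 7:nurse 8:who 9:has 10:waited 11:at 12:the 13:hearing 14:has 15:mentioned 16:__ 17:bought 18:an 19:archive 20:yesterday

1

The marked gap is the subject of "bought".
Its filler is the fronted wh-phrase "who", at word 1.
(The other dependency links word 7 to a gap after word 8.)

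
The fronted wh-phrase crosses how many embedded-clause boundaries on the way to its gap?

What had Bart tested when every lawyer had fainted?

0

"what" originates inside the matrix clause — no clause boundary is crossed.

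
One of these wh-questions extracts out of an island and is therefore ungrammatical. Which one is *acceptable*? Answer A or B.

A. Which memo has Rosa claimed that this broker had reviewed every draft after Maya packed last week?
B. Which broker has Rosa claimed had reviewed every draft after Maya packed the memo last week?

B

In A, the wh-phrase is extracted from inside an adjunct island (introduced by "after"), which blocks movement.
In B, the extraction path crosses only that-complement boundaries, which are transparent.
So B is grammatical.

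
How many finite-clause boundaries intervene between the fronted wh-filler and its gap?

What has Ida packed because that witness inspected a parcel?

0

"what" originates inside the matrix clause — no clause boundary is crossed.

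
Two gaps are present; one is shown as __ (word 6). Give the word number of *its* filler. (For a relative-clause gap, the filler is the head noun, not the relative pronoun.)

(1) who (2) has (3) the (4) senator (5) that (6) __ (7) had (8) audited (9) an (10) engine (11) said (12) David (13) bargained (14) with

The marked gap is inside the relative clause, the subject of "audited".
Its filler is the head noun "senator" (via "that"), at word 4.
(The other dependency links word 1 to a gap after word 14.)

4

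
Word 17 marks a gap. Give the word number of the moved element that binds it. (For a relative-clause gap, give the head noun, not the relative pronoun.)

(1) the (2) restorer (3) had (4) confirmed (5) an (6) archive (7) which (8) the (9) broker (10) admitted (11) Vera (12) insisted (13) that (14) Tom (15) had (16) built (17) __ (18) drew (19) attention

The gap at 17 is the object of "built", inside a relative clause.
The relative pronoun is "which" (word 7); it is bound by the head noun immediately before it.
Its filler is the head noun "archive", at word 6.

6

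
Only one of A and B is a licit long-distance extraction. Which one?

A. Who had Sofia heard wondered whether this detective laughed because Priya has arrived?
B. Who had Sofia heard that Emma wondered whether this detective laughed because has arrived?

A

In B, the wh-phrase is extracted from inside a wh-island (introduced by "whether"), which blocks movement.
In A, the extraction path crosses only that-complement boundaries, which are transparent.
So A is grammatical.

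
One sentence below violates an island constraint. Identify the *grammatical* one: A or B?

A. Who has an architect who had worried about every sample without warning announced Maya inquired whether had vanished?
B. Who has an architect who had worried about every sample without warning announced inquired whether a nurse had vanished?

In A, the wh-phrase is extracted from inside a wh-island (introduced by "whether"), which blocks movement.
In B, the extraction path crosses only that-complement boundaries, which are transparent.
So B is grammatical.

B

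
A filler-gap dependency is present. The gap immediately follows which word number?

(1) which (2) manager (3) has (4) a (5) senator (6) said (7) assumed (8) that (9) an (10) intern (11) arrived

6

The displaced element is "which manager" (word 2).
It is linked across 1 clause boundary (Ø).
It functions as the subject of "assumed", so the gap sits immediately after word 6 ("said").
Base order: A senator has said that which manager assumed that an intern arrived.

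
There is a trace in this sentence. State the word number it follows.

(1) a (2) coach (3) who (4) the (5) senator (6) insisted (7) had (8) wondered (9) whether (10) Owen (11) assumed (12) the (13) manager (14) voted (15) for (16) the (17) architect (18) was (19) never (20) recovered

The displaced element is "a coach" (word 2).
It is linked across 1 clause boundary (Ø).
It functions as the subject of "wondered", so the gap sits immediately after word 6 ("insisted").
Base order: The senator insisted a coach had wondered whether Owen assumed the manager voted for the architect.

6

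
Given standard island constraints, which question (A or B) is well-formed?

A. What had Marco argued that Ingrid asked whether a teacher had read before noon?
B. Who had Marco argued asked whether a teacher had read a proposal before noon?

B

In A, the wh-phrase is extracted from inside a wh-island (introduced by "whether"), which blocks movement.
In B, the extraction path crosses only that-complement boundaries, which are transparent.
So B is grammatical.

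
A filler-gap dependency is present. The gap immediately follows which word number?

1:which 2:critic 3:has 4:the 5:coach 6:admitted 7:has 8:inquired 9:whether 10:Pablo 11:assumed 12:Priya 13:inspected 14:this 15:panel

6

The displaced element is "which critic" (word 2).
It is linked across 1 clause boundary (Ø).
It functions as the subject of "inquired", so the gap sits immediately after word 6 ("admitted").
Base order: The coach has admitted which critic has inquired whether Pablo assumed Priya inspected this panel.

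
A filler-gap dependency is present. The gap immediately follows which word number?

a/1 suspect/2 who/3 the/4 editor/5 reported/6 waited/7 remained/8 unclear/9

The displaced element is "a suspect" (word 2).
It is linked across 1 clause boundary (Ø).
It functions as the subject of "waited", so the gap sits immediately after word 6 ("reported").
Base order: The editor reported that a suspect waited.

6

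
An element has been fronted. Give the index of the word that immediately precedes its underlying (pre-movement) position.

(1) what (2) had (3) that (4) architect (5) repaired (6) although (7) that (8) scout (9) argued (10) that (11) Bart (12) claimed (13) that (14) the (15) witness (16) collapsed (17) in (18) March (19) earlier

The displaced element is "what" (word 1).
It functions as the direct object of "repaired", so the gap sits immediately after word 5 ("repaired").
Base order: That architect had repaired what although that scout argued that Bart claimed that the witness collapsed in March earlier.

5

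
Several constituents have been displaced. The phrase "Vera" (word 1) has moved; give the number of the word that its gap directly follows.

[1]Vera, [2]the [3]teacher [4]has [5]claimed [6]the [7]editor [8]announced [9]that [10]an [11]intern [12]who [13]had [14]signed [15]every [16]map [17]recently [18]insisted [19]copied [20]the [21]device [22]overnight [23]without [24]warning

The displaced element is "Vera" (word 1).
It is linked across 3 clause boundaries (Ø → that → Ø).
It functions as the subject of "copied", so the gap sits immediately after word 18 ("insisted").
Base order: The teacher has claimed the editor announced that an intern who had signed every map recently insisted that Vera copied the device overnight without warning.

18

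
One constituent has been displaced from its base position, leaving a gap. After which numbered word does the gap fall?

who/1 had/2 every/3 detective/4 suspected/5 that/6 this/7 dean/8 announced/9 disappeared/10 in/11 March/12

The displaced element is "who" (word 1).
It is linked across 2 clause boundaries (that → Ø).
It functions as the subject of "disappeared", so the gap sits immediately after word 9 ("announced").
Base order: Every detective had suspected that this dean announced who disappeared in March.

9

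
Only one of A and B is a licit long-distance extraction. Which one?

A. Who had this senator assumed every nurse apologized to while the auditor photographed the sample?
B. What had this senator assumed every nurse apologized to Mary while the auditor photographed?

A

In B, the wh-phrase is extracted from inside an adjunct island (introduced by "while"), which blocks movement.
In A, the extraction path crosses only that-complement boundaries, which are transparent.
So A is grammatical.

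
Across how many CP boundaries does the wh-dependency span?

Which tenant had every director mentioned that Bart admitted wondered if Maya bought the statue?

"which tenant" is extracted from the subject of "wondered".
Boundaries crossed, outermost first: [that], [Ø] — 2 in total.

2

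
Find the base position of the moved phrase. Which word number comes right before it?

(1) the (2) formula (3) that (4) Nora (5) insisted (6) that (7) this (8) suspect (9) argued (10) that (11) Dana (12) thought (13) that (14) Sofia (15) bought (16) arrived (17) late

15

The displaced element is "the formula" (word 2).
It is linked across 3 clause boundaries (that → that → that).
It functions as the direct object of "bought", so the gap sits immediately after word 15 ("bought").
Base order: Nora insisted that this suspect argued that Dana thought that Sofia bought the formula.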